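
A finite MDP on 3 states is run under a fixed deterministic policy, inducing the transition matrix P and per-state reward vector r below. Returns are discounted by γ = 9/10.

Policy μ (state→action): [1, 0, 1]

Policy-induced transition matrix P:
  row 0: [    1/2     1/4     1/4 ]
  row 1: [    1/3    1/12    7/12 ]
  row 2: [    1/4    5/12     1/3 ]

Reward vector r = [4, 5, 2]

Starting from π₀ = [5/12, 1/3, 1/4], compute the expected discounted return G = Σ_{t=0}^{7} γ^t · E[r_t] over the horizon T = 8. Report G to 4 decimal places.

t=0: π = [0.4167, 0.3333, 0.2500], E[r] = 3.8333, γ^t·E[r] = 3.833333, running G = 3.833333
t=1: π = [0.3819, 0.2361, 0.3819], E[r] = 3.4722, γ^t·E[r] = 3.125000, running G = 6.958333
t=2: π = [0.3652, 0.2743, 0.3605], E[r] = 3.5532, γ^t·E[r] = 2.878125, running G = 9.836458
t=3: π = [0.3641, 0.2644, 0.3715], E[r] = 3.5214, γ^t·E[r] = 2.567109, running G = 12.403568
t=4: π = [0.3631, 0.2679, 0.3691], E[r] = 3.5297, γ^t·E[r] = 2.315830, running G = 14.719398
t=5: π = [0.3631, 0.2669, 0.3700], E[r] = 3.5268, γ^t·E[r] = 2.082535, running G = 16.801932
t=6: π = [0.3630, 0.2672, 0.3698], E[r] = 3.5276, γ^t·E[r] = 1.874715, running G = 18.676647
t=7: π = [0.3630, 0.2671, 0.3699], E[r] = 3.5273, γ^t·E[r] = 1.687115, running G = 20.363762

G = 20.3638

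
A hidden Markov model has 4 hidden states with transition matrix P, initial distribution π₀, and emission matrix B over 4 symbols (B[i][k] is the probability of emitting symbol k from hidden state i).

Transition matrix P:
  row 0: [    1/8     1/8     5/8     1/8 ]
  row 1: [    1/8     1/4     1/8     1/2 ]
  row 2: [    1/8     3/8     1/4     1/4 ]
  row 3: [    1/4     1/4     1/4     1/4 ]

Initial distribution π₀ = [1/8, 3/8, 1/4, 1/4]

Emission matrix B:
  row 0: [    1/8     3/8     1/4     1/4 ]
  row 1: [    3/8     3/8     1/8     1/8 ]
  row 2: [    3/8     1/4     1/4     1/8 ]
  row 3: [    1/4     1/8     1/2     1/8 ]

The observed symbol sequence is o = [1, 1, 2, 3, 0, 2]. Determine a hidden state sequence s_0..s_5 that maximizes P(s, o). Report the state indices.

t=0: δ = [4.688e-02, 1.406e-01, 6.250e-02, 3.125e-02]  (obs o_0=1)
t=1: δ = [6.592e-03, 1.318e-02, 7.324e-03, 8.789e-03]  ψ = [1, 1, 0, 1]  (obs o_1=1)
t=2: δ = [5.493e-04, 4.120e-04, 1.030e-03, 3.296e-03]  ψ = [3, 1, 0, 1]  (obs o_2=2)
t=3: δ = [2.060e-04, 1.030e-04, 1.030e-04, 1.030e-04]  ψ = [3, 3, 3, 3]  (obs o_3=3)
t=4: δ = [3.219e-06, 1.448e-05, 4.828e-05, 1.287e-05]  ψ = [0, 2, 0, 1]  (obs o_4=0)
t=5: δ = [1.509e-06, 2.263e-06, 3.017e-06, 6.035e-06]  ψ = [2, 2, 2, 2]  (obs o_5=2)
backtrack: best end state = 3; path = [1, 1, 3, 0, 2, 3]

path = [1, 1, 3, 0, 2, 3]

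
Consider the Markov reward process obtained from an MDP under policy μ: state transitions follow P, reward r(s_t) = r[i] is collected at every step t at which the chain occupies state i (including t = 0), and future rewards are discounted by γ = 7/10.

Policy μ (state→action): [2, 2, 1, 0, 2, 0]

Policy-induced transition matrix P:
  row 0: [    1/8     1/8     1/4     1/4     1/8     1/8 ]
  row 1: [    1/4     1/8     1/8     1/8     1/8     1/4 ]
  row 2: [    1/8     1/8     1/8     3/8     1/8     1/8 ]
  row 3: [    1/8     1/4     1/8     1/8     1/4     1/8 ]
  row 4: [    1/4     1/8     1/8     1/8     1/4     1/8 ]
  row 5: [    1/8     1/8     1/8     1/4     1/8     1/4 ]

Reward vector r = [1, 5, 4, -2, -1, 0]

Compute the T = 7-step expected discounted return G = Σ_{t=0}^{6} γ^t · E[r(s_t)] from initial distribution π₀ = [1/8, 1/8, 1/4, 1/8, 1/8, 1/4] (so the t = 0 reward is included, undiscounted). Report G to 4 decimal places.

t=0: π = [0.1250, 0.1250, 0.2500, 0.1250, 0.1250, 0.2500], E[r] = 1.3750, γ^t·E[r] = 1.375000, running G = 1.375000
t=1: π = [0.1563, 0.1406, 0.1406, 0.2344, 0.1563, 0.1719], E[r] = 0.7969, γ^t·E[r] = 0.557813, running G = 1.932813
t=2: π = [0.1621, 0.1543, 0.1445, 0.2012, 0.1738, 0.1641], E[r] = 0.9355, γ^t·E[r] = 0.458418, running G = 2.391230
t=3: π = [0.1660, 0.1501, 0.1453, 0.2019, 0.1719, 0.1648], E[r] = 0.9221, γ^t·E[r] = 0.316287, running G = 2.707517
t=4: π = [0.1653, 0.1502, 0.1458, 0.2027, 0.1717, 0.1644], E[r] = 0.9224, γ^t·E[r] = 0.221467, running G = 2.928984
t=5: π = [0.1652, 0.1503, 0.1457, 0.2026, 0.1718, 0.1643], E[r] = 0.9225, γ^t·E[r] = 0.155038, running G = 3.084022
t=6: π = [0.1653, 0.1503, 0.1457, 0.2026, 0.1718, 0.1643], E[r] = 0.9225, γ^t·E[r] = 0.108533, running G = 3.192554

G = 3.1926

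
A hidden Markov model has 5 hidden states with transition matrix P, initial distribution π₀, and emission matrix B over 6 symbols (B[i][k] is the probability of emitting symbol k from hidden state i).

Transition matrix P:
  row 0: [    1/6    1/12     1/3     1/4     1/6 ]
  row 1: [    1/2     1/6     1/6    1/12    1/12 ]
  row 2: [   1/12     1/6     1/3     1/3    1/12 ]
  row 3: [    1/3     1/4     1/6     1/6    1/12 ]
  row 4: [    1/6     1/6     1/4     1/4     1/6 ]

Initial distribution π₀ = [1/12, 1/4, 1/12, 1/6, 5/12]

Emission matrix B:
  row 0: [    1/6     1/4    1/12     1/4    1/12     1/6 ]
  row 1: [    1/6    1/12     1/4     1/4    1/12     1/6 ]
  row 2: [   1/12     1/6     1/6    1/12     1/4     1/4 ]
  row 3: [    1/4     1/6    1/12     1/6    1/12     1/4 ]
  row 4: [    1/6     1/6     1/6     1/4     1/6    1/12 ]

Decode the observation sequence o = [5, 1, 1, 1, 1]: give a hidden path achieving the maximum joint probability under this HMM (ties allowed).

t=0: δ = [1.389e-02, 4.167e-02, 2.083e-02, 4.167e-02, 3.472e-02]  (obs o_0=5)
t=1: δ = [5.208e-03, 8.681e-04, 1.447e-03, 1.447e-03, 9.645e-04]  ψ = [1, 3, 4, 4, 4]  (obs o_1=1)
t=2: δ = [2.170e-04, 3.617e-05, 2.894e-04, 2.170e-04, 1.447e-04]  ψ = [0, 0, 0, 0, 0]  (obs o_2=1)
t=3: δ = [1.808e-05, 4.521e-06, 1.608e-05, 1.608e-05, 6.028e-06]  ψ = [3, 3, 2, 2, 0]  (obs o_3=1)
t=4: δ = [1.340e-06, 3.349e-07, 1.005e-06, 8.931e-07, 5.023e-07]  ψ = [3, 3, 0, 2, 0]  (obs o_4=1)
backtrack: best end state = 0; path = [1, 0, 2, 3, 0]

path = [1, 0, 2, 3, 0]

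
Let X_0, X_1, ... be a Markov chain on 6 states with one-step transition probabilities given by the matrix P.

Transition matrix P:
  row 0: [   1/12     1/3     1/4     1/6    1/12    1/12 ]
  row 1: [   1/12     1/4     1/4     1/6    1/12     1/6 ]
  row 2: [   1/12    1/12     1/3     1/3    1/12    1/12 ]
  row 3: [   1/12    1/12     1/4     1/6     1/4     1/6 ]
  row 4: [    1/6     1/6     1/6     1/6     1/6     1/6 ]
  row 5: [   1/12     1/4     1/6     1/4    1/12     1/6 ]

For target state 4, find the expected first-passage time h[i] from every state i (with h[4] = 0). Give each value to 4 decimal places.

h = [8.3236, 8.3156, 8.0723, 6.9297, 0.0000, 8.2204]

First-step conditioning: h[4] = 0; for i ≠ 4, h[i] = 1 + Σ_k P[i][k]·h[k].
  h[0] = 1 + 1/12·h[0] + 1/3·h[1] + 1/4·h[2] + 1/6·h[3] + 1/12·h[5]
  h[1] = 1 + 1/12·h[0] + 1/4·h[1] + 1/4·h[2] + 1/6·h[3] + 1/6·h[5]
  h[2] = 1 + 1/12·h[0] + 1/12·h[1] + 1/3·h[2] + 1/3·h[3] + 1/12·h[5]
  h[3] = 1 + 1/12·h[0] + 1/12·h[1] + 1/4·h[2] + 1/6·h[3] + 1/6·h[5]
  h[5] = 1 + 1/12·h[0] + 1/4·h[1] + 1/6·h[2] + 1/4·h[3] + 1/6·h[5]
Solving the 5×5 linear system over states ≠ 4 gives exactly h = [37764/4537, 37728/4537, 36624/4537, 31440/4537, 0, 37296/4537] (h[4] = 0 is the target).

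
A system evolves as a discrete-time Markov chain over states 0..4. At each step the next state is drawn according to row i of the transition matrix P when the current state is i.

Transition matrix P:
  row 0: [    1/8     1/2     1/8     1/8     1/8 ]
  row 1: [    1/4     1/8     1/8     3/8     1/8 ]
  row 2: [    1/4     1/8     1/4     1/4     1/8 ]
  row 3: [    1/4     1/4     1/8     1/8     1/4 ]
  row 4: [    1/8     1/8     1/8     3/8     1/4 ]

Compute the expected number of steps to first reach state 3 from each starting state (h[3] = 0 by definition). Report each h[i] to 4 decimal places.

h = [4.0000, 3.2727, 3.7403, 0.0000, 3.1688]

First-step conditioning: h[3] = 0; for i ≠ 3, h[i] = 1 + Σ_k P[i][k]·h[k].
  h[0] = 1 + 1/8·h[0] + 1/2·h[1] + 1/8·h[2] + 1/8·h[4]
  h[1] = 1 + 1/4·h[0] + 1/8·h[1] + 1/8·h[2] + 1/8·h[4]
  h[2] = 1 + 1/4·h[0] + 1/8·h[1] + 1/4·h[2] + 1/8·h[4]
  h[4] = 1 + 1/8·h[0] + 1/8·h[1] + 1/8·h[2] + 1/4·h[4]
Solving the 4×4 linear system over states ≠ 3 gives exactly h = [4, 36/11, 288/77, 0, 244/77] (h[3] = 0 is the target).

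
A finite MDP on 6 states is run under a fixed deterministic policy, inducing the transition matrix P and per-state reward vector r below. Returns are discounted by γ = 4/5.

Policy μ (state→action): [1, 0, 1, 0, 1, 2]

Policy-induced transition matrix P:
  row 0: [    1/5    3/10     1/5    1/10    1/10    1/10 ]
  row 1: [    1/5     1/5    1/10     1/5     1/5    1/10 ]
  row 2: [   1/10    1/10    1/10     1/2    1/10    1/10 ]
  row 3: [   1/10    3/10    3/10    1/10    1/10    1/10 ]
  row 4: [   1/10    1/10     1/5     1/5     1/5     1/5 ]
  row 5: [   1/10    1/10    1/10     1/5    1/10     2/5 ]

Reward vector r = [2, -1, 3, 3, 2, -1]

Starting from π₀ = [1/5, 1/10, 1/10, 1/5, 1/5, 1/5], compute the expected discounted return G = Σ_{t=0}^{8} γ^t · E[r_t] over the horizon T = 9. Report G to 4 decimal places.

G = 5.7809

t=0: π = [0.2000, 0.1000, 0.1000, 0.2000, 0.2000, 0.2000], E[r] = 1.4000, γ^t·E[r] = 1.400000, running G = 1.400000
t=1: π = [0.1300, 0.1900, 0.1800, 0.1900, 0.1300, 0.1800], E[r] = 1.2600, γ^t·E[r] = 1.008000, running G = 2.408000
t=2: π = [0.1320, 0.1830, 0.1640, 0.2220, 0.1320, 0.1670], E[r] = 1.3360, γ^t·E[r] = 0.855040, running G = 3.263040
t=3: π = [0.1315, 0.1891, 0.1708, 0.2138, 0.1315, 0.1633], E[r] = 1.3274, γ^t·E[r] = 0.679629, running G = 3.942669
t=4: π = [0.1321, 0.1880, 0.1691, 0.2167, 0.1321, 0.1621], E[r] = 1.3354, γ^t·E[r] = 0.546996, running G = 4.489665
t=5: π = [0.1320, 0.1886, 0.1698, 0.2158, 0.1320, 0.1618], E[r] = 1.3344, γ^t·E[r] = 0.437256, running G = 4.926921
t=6: π = [0.1321, 0.1884, 0.1696, 0.2161, 0.1321, 0.1618], E[r] = 1.3352, γ^t·E[r] = 0.350008, running G = 5.276929
t=7: π = [0.1320, 0.1885, 0.1696, 0.2161, 0.1320, 0.1617], E[r] = 1.3350, γ^t·E[r] = 0.279980, running G = 5.556909
t=8: π = [0.1321, 0.1885, 0.1696, 0.2161, 0.1321, 0.1617], E[r] = 1.3351, γ^t·E[r] = 0.223997, running G = 5.780905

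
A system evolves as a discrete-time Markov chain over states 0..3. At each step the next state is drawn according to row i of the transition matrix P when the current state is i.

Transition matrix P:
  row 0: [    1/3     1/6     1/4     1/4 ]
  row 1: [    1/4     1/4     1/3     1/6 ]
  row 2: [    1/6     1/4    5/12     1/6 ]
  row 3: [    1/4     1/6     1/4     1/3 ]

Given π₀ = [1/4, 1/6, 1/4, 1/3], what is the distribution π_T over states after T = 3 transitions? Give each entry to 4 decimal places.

t=0: π = [0.2500, 0.1667, 0.2500, 0.3333]
t=1: π = [0.2500, 0.2014, 0.3056, 0.2431]
t=2: π = [0.2454, 0.2089, 0.3177, 0.2280]
t=3: π = [0.2440, 0.2106, 0.3204, 0.2251]

π = [0.2440, 0.2106, 0.3204, 0.2251]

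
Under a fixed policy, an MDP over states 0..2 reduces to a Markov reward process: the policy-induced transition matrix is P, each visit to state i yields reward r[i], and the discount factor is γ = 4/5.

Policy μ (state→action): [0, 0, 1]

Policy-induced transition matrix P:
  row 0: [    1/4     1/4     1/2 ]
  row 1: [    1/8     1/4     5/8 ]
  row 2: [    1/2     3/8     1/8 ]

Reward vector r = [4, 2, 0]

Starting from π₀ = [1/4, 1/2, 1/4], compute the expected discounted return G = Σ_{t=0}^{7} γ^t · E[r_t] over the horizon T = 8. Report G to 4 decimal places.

t=0: π = [0.2500, 0.5000, 0.2500], E[r] = 2.0000, γ^t·E[r] = 2.000000, running G = 2.000000
t=1: π = [0.2500, 0.2813, 0.4688], E[r] = 1.5625, γ^t·E[r] = 1.250000, running G = 3.250000
t=2: π = [0.3320, 0.3086, 0.3594], E[r] = 1.9453, γ^t·E[r] = 1.245000, running G = 4.495000
t=3: π = [0.3013, 0.2949, 0.4038], E[r] = 1.7949, γ^t·E[r] = 0.919000, running G = 5.414000
t=4: π = [0.3141, 0.3005, 0.3854], E[r] = 1.8573, γ^t·E[r] = 0.760750, running G = 6.174750
t=5: π = [0.3088, 0.2982, 0.3930], E[r] = 1.8316, γ^t·E[r] = 0.600165, running G = 6.774915
t=6: π = [0.3110, 0.2991, 0.3899], E[r] = 1.8422, γ^t·E[r] = 0.482918, running G = 7.257833
t=7: π = [0.3101, 0.2987, 0.3912], E[r] = 1.8378, γ^t·E[r] = 0.385414, running G = 7.643247

G = 7.6432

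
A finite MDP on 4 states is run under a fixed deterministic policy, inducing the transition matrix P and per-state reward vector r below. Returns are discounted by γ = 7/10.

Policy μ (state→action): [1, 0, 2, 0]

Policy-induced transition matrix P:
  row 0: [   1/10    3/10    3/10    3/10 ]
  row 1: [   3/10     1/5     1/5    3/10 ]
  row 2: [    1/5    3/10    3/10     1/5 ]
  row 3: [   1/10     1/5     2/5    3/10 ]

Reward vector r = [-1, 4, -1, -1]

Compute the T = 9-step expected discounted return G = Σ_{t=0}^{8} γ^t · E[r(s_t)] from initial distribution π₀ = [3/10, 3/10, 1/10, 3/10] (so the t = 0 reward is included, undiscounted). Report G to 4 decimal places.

t=0: π = [0.3000, 0.3000, 0.1000, 0.3000], E[r] = 0.5000, γ^t·E[r] = 0.500000, running G = 0.500000
t=1: π = [0.1700, 0.2400, 0.3000, 0.2900], E[r] = 0.2000, γ^t·E[r] = 0.140000, running G = 0.640000
t=2: π = [0.1780, 0.2470, 0.3050, 0.2700], E[r] = 0.2350, γ^t·E[r] = 0.115150, running G = 0.755150
t=3: π = [0.1799, 0.2483, 0.3023, 0.2695], E[r] = 0.2415, γ^t·E[r] = 0.082835, running G = 0.837985
t=4: π = [0.1799, 0.2482, 0.3021, 0.2698], E[r] = 0.2411, γ^t·E[r] = 0.057888, running G = 0.895873
t=5: π = [0.1799, 0.2482, 0.3022, 0.2698], E[r] = 0.2410, γ^t·E[r] = 0.040506, running G = 0.936378
t=6: π = [0.1799, 0.2482, 0.3022, 0.2698], E[r] = 0.2410, γ^t·E[r] = 0.028354, running G = 0.964732
t=7: π = [0.1799, 0.2482, 0.3022, 0.2698], E[r] = 0.2410, γ^t·E[r] = 0.019848, running G = 0.984580
t=8: π = [0.1799, 0.2482, 0.3022, 0.2698], E[r] = 0.2410, γ^t·E[r] = 0.013894, running G = 0.998474

G = 0.9985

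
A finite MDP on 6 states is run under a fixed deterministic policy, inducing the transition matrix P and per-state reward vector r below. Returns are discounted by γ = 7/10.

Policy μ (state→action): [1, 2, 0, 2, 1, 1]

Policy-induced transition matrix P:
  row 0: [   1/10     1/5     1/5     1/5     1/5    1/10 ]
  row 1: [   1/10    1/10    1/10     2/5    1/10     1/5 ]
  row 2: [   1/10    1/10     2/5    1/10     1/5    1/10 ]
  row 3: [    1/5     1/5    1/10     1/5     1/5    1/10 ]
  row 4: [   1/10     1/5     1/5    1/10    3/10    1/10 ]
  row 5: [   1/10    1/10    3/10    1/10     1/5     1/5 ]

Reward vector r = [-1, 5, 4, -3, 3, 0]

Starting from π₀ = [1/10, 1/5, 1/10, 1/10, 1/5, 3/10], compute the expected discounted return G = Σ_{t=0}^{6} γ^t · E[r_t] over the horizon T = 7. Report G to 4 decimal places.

G = 4.8906

t=0: π = [0.1000, 0.2000, 0.1000, 0.1000, 0.2000, 0.3000], E[r] = 1.6000, γ^t·E[r] = 1.600000, running G = 1.600000
t=1: π = [0.1100, 0.1400, 0.2200, 0.1800, 0.2000, 0.1500], E[r] = 1.5300, γ^t·E[r] = 1.071000, running G = 2.671000
t=2: π = [0.1180, 0.1490, 0.2270, 0.1710, 0.2060, 0.1290], E[r] = 1.6400, γ^t·E[r] = 0.803600, running G = 3.474600
t=3: π = [0.1171, 0.1495, 0.2263, 0.1736, 0.2057, 0.1278], E[r] = 1.6319, γ^t·E[r] = 0.559742, running G = 4.034342
t=4: π = [0.1174, 0.1496, 0.2257, 0.1739, 0.2056, 0.1277], E[r] = 1.6289, γ^t·E[r] = 0.391089, running G = 4.425431
t=5: π = [0.1174, 0.1497, 0.2256, 0.1740, 0.2056, 0.1277], E[r] = 1.6280, γ^t·E[r] = 0.273625, running G = 4.699056
t=6: π = [0.1174, 0.1497, 0.2255, 0.1740, 0.2056, 0.1277], E[r] = 1.6278, γ^t·E[r] = 0.191508, running G = 4.890564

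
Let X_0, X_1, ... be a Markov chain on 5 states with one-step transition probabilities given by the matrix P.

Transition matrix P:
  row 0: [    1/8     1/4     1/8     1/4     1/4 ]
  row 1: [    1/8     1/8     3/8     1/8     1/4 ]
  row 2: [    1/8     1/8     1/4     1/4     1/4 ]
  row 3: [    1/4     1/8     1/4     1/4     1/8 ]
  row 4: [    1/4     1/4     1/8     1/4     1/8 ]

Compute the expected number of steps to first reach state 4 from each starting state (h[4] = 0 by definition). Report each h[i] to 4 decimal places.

h = [4.5160, 4.4542, 4.5248, 5.0893, 0.0000]

First-step conditioning: h[4] = 0; for i ≠ 4, h[i] = 1 + Σ_k P[i][k]·h[k].
  h[0] = 1 + 1/8·h[0] + 1/4·h[1] + 1/8·h[2] + 1/4·h[3]
  h[1] = 1 + 1/8·h[0] + 1/8·h[1] + 3/8·h[2] + 1/8·h[3]
  h[2] = 1 + 1/8·h[0] + 1/8·h[1] + 1/4·h[2] + 1/4·h[3]
  h[3] = 1 + 1/4·h[0] + 1/8·h[1] + 1/4·h[2] + 1/4·h[3]
Solving the 4×4 linear system over states ≠ 4 gives exactly h = [4096/907, 4040/907, 4104/907, 4616/907, 0] (h[4] = 0 is the target).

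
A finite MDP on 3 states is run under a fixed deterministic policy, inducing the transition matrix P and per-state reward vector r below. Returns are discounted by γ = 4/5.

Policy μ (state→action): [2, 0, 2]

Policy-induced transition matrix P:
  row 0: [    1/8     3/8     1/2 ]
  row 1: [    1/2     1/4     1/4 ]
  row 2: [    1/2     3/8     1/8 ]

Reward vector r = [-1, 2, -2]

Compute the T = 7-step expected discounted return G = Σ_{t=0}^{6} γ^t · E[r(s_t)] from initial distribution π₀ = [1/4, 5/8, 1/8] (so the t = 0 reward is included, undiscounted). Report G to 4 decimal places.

t=0: π = [0.2500, 0.6250, 0.1250], E[r] = 0.7500, γ^t·E[r] = 0.750000, running G = 0.750000
t=1: π = [0.4063, 0.2969, 0.2969], E[r] = -0.4063, γ^t·E[r] = -0.325000, running G = 0.425000
t=2: π = [0.3477, 0.3379, 0.3145], E[r] = -0.3008, γ^t·E[r] = -0.192500, running G = 0.232500
t=3: π = [0.3696, 0.3328, 0.2976], E[r] = -0.2993, γ^t·E[r] = -0.153250, running G = 0.079250
t=4: π = [0.3614, 0.3334, 0.3052], E[r] = -0.3050, γ^t·E[r] = -0.124925, running G = -0.045675
t=5: π = [0.3645, 0.3333, 0.3022], E[r] = -0.3022, γ^t·E[r] = -0.099033, running G = -0.144708
t=6: π = [0.3633, 0.3333, 0.3033], E[r] = -0.3033, γ^t·E[r] = -0.079519, running G = -0.224227

G = -0.2242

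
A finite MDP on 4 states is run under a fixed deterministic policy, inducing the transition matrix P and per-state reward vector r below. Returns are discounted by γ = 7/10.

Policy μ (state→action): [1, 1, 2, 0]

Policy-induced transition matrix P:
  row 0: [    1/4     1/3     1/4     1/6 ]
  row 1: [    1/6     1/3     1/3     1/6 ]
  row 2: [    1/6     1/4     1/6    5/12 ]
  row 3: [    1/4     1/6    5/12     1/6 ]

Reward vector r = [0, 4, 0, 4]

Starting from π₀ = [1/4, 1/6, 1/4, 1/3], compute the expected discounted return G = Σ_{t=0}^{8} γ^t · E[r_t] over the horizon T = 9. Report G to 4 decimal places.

G = 6.4136

t=0: π = [0.2500, 0.1667, 0.2500, 0.3333], E[r] = 2.0000, γ^t·E[r] = 2.000000, running G = 2.000000
t=1: π = [0.2153, 0.2569, 0.2986, 0.2292], E[r] = 1.9444, γ^t·E[r] = 1.361111, running G = 3.361111
t=2: π = [0.2037, 0.2703, 0.2847, 0.2413], E[r] = 2.0463, γ^t·E[r] = 1.002685, running G = 4.363796
t=3: π = [0.2038, 0.2694, 0.2890, 0.2378], E[r] = 2.0289, γ^t·E[r] = 0.695925, running G = 5.059721
t=4: π = [0.2035, 0.2696, 0.2880, 0.2389], E[r] = 2.0341, γ^t·E[r] = 0.488390, running G = 5.548111
t=5: π = [0.2035, 0.2695, 0.2883, 0.2387], E[r] = 2.0327, γ^t·E[r] = 0.341640, running G = 5.889751
t=6: π = [0.2035, 0.2695, 0.2882, 0.2387], E[r] = 2.0331, γ^t·E[r] = 0.239190, running G = 6.128941
t=7: π = [0.2035, 0.2695, 0.2882, 0.2387], E[r] = 2.0330, γ^t·E[r] = 0.167425, running G = 6.296366
t=8: π = [0.2035, 0.2695, 0.2882, 0.2387], E[r] = 2.0330, γ^t·E[r] = 0.117199, running G = 6.413565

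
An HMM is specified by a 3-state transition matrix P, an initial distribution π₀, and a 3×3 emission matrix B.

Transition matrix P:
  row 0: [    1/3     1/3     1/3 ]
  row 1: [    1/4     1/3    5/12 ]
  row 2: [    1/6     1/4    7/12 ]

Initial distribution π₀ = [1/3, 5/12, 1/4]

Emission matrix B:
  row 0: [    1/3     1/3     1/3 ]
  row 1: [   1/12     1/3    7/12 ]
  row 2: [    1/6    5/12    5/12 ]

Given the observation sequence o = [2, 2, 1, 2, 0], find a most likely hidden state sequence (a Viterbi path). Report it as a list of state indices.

path = [1, 2, 2, 2, 2]

t=0: δ = [1.111e-01, 2.431e-01, 1.042e-01]  (obs o_0=2)
t=1: δ = [2.025e-02, 4.726e-02, 4.220e-02]  ψ = [1, 1, 1]  (obs o_1=2)
t=2: δ = [3.938e-03, 5.251e-03, 1.026e-02]  ψ = [1, 1, 2]  (obs o_2=1)
t=3: δ = [5.698e-04, 1.496e-03, 2.493e-03]  ψ = [2, 2, 2]  (obs o_3=2)
t=4: δ = [1.385e-04, 5.193e-05, 2.424e-04]  ψ = [2, 2, 2]  (obs o_4=0)
backtrack: best end state = 2; path = [1, 2, 2, 2, 2]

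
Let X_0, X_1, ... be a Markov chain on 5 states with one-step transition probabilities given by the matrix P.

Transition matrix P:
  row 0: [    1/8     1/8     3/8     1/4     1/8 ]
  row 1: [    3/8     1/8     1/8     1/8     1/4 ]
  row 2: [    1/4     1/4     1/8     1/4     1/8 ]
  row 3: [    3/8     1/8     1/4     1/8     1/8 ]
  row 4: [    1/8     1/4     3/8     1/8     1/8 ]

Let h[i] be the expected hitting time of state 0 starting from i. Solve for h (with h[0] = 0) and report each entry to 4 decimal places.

First-step conditioning: h[0] = 0; for i ≠ 0, h[i] = 1 + Σ_k P[i][k]·h[k].
  h[1] = 1 + 1/8·h[1] + 1/8·h[2] + 1/8·h[3] + 1/4·h[4]
  h[2] = 1 + 1/4·h[1] + 1/8·h[2] + 1/4·h[3] + 1/8·h[4]
  h[3] = 1 + 1/8·h[1] + 1/4·h[2] + 1/8·h[3] + 1/8·h[4]
  h[4] = 1 + 1/4·h[1] + 3/8·h[2] + 1/8·h[3] + 1/8·h[4]
Solving the 4×4 linear system over states ≠ 0 gives exactly h = [0, 390/119, 426/119, 164/51, 1454/357] (h[0] = 0 is the target).

h = [0.0000, 3.2773, 3.5798, 3.2157, 4.0728]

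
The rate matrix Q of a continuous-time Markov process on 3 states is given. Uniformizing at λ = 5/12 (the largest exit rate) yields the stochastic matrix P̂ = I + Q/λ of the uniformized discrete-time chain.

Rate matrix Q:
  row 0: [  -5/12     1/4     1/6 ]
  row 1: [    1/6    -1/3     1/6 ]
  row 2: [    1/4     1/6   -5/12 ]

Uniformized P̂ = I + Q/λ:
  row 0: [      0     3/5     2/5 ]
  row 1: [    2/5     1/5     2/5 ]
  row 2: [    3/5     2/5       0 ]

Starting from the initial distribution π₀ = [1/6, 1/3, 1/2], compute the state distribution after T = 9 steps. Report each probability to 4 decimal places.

t=0: π = [0.1667, 0.3333, 0.5000]
t=1: π = [0.4333, 0.3667, 0.2000]
t=2: π = [0.2667, 0.4133, 0.3200]
t=3: π = [0.3573, 0.3707, 0.2720]
t=4: π = [0.3115, 0.3973, 0.2912]
t=5: π = [0.3337, 0.3828, 0.2835]
t=6: π = [0.3232, 0.3902, 0.2866]
t=7: π = [0.3280, 0.3866, 0.2854]
t=8: π = [0.3259, 0.3883, 0.2859]
t=9: π = [0.3268, 0.3875, 0.2857]

π = [0.3268, 0.3875, 0.2857]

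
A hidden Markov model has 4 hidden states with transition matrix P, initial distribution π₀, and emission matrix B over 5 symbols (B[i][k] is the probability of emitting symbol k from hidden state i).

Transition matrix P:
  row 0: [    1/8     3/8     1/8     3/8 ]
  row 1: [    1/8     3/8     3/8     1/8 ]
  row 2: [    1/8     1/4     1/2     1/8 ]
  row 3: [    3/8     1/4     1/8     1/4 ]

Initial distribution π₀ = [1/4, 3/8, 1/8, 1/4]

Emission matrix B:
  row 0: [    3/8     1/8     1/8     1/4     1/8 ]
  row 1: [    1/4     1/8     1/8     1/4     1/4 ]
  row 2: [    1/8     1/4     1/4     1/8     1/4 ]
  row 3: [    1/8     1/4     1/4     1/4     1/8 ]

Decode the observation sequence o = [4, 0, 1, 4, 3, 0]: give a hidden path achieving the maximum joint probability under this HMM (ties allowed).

path = [1, 1, 2, 2, 1, 1]

t=0: δ = [3.125e-02, 9.375e-02, 3.125e-02, 3.125e-02]  (obs o_0=4)
t=1: δ = [4.395e-03, 8.789e-03, 4.395e-03, 1.465e-03]  ψ = [1, 1, 1, 0]  (obs o_1=0)
t=2: δ = [1.373e-04, 4.120e-04, 8.240e-04, 4.120e-04]  ψ = [1, 1, 1, 0]  (obs o_2=1)
t=3: δ = [1.931e-05, 5.150e-05, 1.030e-04, 1.287e-05]  ψ = [3, 2, 2, 2]  (obs o_3=4)
t=4: δ = [3.219e-06, 6.437e-06, 6.437e-06, 3.219e-06]  ψ = [2, 2, 2, 2]  (obs o_4=3)
t=5: δ = [4.526e-07, 6.035e-07, 4.023e-07, 1.509e-07]  ψ = [3, 1, 2, 0]  (obs o_5=0)
backtrack: best end state = 1; path = [1, 1, 2, 2, 1, 1]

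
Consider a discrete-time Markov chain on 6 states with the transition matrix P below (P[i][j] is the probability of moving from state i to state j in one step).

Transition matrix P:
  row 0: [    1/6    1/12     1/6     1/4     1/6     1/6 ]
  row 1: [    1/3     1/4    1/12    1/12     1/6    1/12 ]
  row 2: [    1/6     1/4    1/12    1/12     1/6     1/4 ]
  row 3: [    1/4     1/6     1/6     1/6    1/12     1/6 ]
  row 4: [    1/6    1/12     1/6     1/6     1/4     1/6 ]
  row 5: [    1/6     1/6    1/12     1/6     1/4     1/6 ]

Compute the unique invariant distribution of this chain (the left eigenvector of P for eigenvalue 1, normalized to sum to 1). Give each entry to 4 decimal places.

π = [0.2064, 0.1582, 0.1290, 0.1599, 0.1822, 0.1642]

Balance equations π_j = Σ_i π_i·P[i][j]:
  π_0 = 1/6·π_0 + 1/3·π_1 + 1/6·π_2 + 1/4·π_3 + 1/6·π_4 + 1/6·π_5
  π_1 = 1/12·π_0 + 1/4·π_1 + 1/4·π_2 + 1/6·π_3 + 1/12·π_4 + 1/6·π_5
  π_2 = 1/6·π_0 + 1/12·π_1 + 1/12·π_2 + 1/6·π_3 + 1/6·π_4 + 1/12·π_5
  π_3 = 1/4·π_0 + 1/12·π_1 + 1/12·π_2 + 1/6·π_3 + 1/6·π_4 + 1/6·π_5
  π_4 = 1/6·π_0 + 1/6·π_1 + 1/6·π_2 + 1/12·π_3 + 1/4·π_4 + 1/4·π_5
  normalize: π_0 + π_1 + π_2 + π_3 + π_4 + π_5 = 1
Solving the linear system gives exactly π = [23845/115548, 36565/231096, 29821/231096, 18479/115548, 3509/19258, 18977/115548].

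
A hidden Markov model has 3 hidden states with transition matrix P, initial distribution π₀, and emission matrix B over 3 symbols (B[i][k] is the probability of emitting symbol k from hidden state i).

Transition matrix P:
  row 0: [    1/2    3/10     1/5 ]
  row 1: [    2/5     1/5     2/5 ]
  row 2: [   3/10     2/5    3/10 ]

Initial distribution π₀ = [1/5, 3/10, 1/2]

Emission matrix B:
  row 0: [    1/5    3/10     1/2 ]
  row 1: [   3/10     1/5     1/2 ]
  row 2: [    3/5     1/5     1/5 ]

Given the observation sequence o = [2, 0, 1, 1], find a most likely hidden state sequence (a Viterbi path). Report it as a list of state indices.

t=0: δ = [1.000e-01, 1.500e-01, 1.000e-01]  (obs o_0=2)
t=1: δ = [1.200e-02, 1.200e-02, 3.600e-02]  ψ = [1, 2, 1]  (obs o_1=0)
t=2: δ = [3.240e-03, 2.880e-03, 2.160e-03]  ψ = [2, 2, 2]  (obs o_2=1)
t=3: δ = [4.860e-04, 1.944e-04, 2.304e-04]  ψ = [0, 0, 1]  (obs o_3=1)
backtrack: best end state = 0; path = [1, 2, 0, 0]

path = [1, 2, 0, 0]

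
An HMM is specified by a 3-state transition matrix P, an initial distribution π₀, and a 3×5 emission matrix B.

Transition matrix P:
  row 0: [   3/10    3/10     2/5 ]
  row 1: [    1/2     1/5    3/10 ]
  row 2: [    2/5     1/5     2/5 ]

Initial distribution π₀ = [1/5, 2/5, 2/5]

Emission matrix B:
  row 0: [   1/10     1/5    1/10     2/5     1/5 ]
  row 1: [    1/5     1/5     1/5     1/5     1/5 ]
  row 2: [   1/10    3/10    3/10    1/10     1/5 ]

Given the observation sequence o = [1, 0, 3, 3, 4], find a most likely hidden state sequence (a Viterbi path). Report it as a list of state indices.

path = [2, 1, 0, 0, 2]

t=0: δ = [4.000e-02, 8.000e-02, 1.200e-01]  (obs o_0=1)
t=1: δ = [4.800e-03, 4.800e-03, 4.800e-03]  ψ = [2, 2, 2]  (obs o_1=0)
t=2: δ = [9.600e-04, 2.880e-04, 1.920e-04]  ψ = [1, 0, 0]  (obs o_2=3)
t=3: δ = [1.152e-04, 5.760e-05, 3.840e-05]  ψ = [0, 0, 0]  (obs o_3=3)
t=4: δ = [6.912e-06, 6.912e-06, 9.216e-06]  ψ = [0, 0, 0]  (obs o_4=4)
backtrack: best end state = 2; path = [2, 1, 0, 0, 2]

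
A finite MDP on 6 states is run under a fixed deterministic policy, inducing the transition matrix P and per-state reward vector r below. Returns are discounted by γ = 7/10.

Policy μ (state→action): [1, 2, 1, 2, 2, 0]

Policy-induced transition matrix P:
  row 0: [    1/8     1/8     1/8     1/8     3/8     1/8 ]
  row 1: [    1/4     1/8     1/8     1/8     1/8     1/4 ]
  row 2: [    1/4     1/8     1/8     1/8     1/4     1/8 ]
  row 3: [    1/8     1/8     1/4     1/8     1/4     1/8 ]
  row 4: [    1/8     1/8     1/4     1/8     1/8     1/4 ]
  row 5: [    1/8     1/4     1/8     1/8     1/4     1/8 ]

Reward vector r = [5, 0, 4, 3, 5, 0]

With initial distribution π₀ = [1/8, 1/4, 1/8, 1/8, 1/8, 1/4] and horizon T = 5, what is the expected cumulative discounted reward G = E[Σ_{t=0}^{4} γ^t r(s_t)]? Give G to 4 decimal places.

G = 7.4022

t=0: π = [0.1250, 0.2500, 0.1250, 0.1250, 0.1250, 0.2500], E[r] = 2.1250, γ^t·E[r] = 2.125000, running G = 2.125000
t=1: π = [0.1719, 0.1563, 0.1563, 0.1250, 0.2188, 0.1719], E[r] = 2.9531, γ^t·E[r] = 2.067188, running G = 4.192188
t=2: π = [0.1641, 0.1465, 0.1680, 0.1250, 0.2246, 0.1719], E[r] = 2.9902, γ^t·E[r] = 1.465215, running G = 5.657402
t=3: π = [0.1643, 0.1465, 0.1687, 0.1250, 0.2241, 0.1714], E[r] = 2.9919, γ^t·E[r] = 1.026237, running G = 6.683639
t=4: π = [0.1644, 0.1464, 0.1686, 0.1250, 0.2242, 0.1713], E[r] = 2.9926, γ^t·E[r] = 0.718527, running G = 7.402166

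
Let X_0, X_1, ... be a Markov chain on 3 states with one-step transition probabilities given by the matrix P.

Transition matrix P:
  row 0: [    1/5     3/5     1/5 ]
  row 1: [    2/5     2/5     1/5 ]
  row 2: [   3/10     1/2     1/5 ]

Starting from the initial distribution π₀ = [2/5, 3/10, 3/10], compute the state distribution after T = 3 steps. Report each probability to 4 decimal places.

t=0: π = [0.4000, 0.3000, 0.3000]
t=1: π = [0.2900, 0.5100, 0.2000]
t=2: π = [0.3220, 0.4780, 0.2000]
t=3: π = [0.3156, 0.4844, 0.2000]

π = [0.3156, 0.4844, 0.2000]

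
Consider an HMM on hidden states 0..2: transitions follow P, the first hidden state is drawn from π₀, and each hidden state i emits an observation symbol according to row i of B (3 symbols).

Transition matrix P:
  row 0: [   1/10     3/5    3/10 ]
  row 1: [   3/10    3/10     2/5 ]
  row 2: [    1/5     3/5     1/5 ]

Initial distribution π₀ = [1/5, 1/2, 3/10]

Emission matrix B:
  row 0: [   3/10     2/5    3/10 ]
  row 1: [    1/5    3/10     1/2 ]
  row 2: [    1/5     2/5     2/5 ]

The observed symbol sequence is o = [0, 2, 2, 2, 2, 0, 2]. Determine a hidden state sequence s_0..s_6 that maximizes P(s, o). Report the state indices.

path = [1, 2, 1, 2, 1, 0, 1]

t=0: δ = [6.000e-02, 1.000e-01, 6.000e-02]  (obs o_0=0)
t=1: δ = [9.000e-03, 1.800e-02, 1.600e-02]  ψ = [1, 0, 1]  (obs o_1=2)
t=2: δ = [1.620e-03, 4.800e-03, 2.880e-03]  ψ = [1, 2, 1]  (obs o_2=2)
t=3: δ = [4.320e-04, 8.640e-04, 7.680e-04]  ψ = [1, 2, 1]  (obs o_3=2)
t=4: δ = [7.776e-05, 2.304e-04, 1.382e-04]  ψ = [1, 2, 1]  (obs o_4=2)
t=5: δ = [2.074e-05, 1.659e-05, 1.843e-05]  ψ = [1, 2, 1]  (obs o_5=0)
t=6: δ = [1.493e-06, 6.221e-06, 2.654e-06]  ψ = [1, 0, 1]  (obs o_6=2)
backtrack: best end state = 1; path = [1, 2, 1, 2, 1, 0, 1]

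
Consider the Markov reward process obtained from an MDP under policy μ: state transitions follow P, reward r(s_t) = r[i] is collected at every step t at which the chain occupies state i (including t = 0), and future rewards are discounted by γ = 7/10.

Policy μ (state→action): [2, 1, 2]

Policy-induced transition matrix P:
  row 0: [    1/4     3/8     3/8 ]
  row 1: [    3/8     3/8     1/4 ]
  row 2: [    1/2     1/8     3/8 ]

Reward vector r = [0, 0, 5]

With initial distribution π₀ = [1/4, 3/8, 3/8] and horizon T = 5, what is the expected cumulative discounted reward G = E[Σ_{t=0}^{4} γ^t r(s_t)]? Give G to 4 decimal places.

G = 4.8430

t=0: π = [0.2500, 0.3750, 0.3750], E[r] = 1.8750, γ^t·E[r] = 1.875000, running G = 1.875000
t=1: π = [0.3906, 0.2813, 0.3281], E[r] = 1.6406, γ^t·E[r] = 1.148438, running G = 3.023438
t=2: π = [0.3672, 0.2930, 0.3398], E[r] = 1.6992, γ^t·E[r] = 0.832617, running G = 3.856055
t=3: π = [0.3716, 0.2900, 0.3384], E[r] = 1.6919, γ^t·E[r] = 0.580320, running G = 4.436375
t=4: π = [0.3708, 0.2904, 0.3387], E[r] = 1.6937, γ^t·E[r] = 0.406664, running G = 4.843038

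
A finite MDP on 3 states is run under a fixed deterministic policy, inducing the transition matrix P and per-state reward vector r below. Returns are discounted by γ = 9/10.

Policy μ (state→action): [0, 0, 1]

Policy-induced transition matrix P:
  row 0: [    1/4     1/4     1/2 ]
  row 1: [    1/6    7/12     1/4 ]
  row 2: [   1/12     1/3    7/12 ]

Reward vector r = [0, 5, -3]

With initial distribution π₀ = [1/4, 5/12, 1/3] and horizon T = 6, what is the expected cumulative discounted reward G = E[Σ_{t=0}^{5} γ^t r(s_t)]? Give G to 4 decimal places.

G = 4.1686

t=0: π = [0.2500, 0.4167, 0.3333], E[r] = 1.0833, γ^t·E[r] = 1.083333, running G = 1.083333
t=1: π = [0.1597, 0.4167, 0.4236], E[r] = 0.8125, γ^t·E[r] = 0.731250, running G = 1.814583
t=2: π = [0.1447, 0.4242, 0.4311], E[r] = 0.8275, γ^t·E[r] = 0.670313, running G = 2.484896
t=3: π = [0.1428, 0.4273, 0.4299], E[r] = 0.8470, γ^t·E[r] = 0.617449, running G = 3.102345
t=4: π = [0.1427, 0.4283, 0.4290], E[r] = 0.8543, γ^t·E[r] = 0.560537, running G = 3.662882
t=5: π = [0.1428, 0.4285, 0.4287], E[r] = 0.8565, γ^t·E[r] = 0.505738, running G = 4.168621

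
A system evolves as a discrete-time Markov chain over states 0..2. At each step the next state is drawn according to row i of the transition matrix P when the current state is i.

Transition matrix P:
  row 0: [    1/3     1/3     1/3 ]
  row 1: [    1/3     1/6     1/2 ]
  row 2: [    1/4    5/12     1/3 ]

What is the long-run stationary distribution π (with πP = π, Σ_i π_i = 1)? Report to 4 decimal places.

π = [0.3012, 0.3133, 0.3855]

Balance equations π_j = Σ_i π_i·P[i][j]:
  π_0 = 1/3·π_0 + 1/3·π_1 + 1/4·π_2
  π_1 = 1/3·π_0 + 1/6·π_1 + 5/12·π_2
  normalize: π_0 + π_1 + π_2 = 1
Solving the linear system gives exactly π = [25/83, 26/83, 32/83].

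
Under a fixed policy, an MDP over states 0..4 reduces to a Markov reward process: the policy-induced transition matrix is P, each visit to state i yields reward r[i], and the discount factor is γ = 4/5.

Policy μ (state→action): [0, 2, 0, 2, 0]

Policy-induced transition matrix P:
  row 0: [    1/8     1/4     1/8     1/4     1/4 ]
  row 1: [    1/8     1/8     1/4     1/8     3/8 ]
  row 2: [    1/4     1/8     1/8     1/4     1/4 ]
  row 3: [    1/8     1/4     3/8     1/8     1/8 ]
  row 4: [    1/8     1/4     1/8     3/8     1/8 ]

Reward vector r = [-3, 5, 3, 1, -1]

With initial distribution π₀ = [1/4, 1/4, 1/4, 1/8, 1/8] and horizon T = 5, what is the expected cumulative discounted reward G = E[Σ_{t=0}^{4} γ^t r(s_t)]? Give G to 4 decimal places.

t=0: π = [0.2500, 0.2500, 0.2500, 0.1250, 0.1250], E[r] = 1.2500, γ^t·E[r] = 1.250000, running G = 1.250000
t=1: π = [0.1563, 0.1875, 0.1875, 0.2188, 0.2500], E[r] = 1.0000, γ^t·E[r] = 0.800000, running G = 2.050000
t=2: π = [0.1484, 0.2031, 0.2031, 0.2305, 0.2148], E[r] = 1.1953, γ^t·E[r] = 0.765000, running G = 2.815000
t=3: π = [0.1504, 0.1992, 0.2080, 0.2227, 0.2197], E[r] = 1.1719, γ^t·E[r] = 0.600000, running G = 3.415000
t=4: π = [0.1510, 0.1991, 0.2056, 0.2247, 0.2196], E[r] = 1.1643, γ^t·E[r] = 0.476900, running G = 3.891900

G = 3.8919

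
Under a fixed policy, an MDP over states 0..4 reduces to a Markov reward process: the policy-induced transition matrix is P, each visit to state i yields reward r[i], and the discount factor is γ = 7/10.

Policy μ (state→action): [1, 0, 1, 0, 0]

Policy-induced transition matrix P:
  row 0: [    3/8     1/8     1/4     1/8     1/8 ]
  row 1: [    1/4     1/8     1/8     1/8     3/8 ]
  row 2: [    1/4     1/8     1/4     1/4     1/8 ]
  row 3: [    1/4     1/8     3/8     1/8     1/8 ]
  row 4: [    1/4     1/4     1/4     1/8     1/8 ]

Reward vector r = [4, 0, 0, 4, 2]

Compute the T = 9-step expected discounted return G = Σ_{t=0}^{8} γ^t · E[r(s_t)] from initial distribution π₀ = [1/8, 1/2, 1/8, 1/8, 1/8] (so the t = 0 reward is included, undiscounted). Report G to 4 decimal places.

G = 5.8548

t=0: π = [0.1250, 0.5000, 0.1250, 0.1250, 0.1250], E[r] = 1.2500, γ^t·E[r] = 1.250000, running G = 1.250000
t=1: π = [0.2656, 0.1406, 0.2031, 0.1406, 0.2500], E[r] = 2.1250, γ^t·E[r] = 1.487500, running G = 2.737500
t=2: π = [0.2832, 0.1563, 0.2500, 0.1504, 0.1602], E[r] = 2.0547, γ^t·E[r] = 1.006797, running G = 3.744297
t=3: π = [0.2854, 0.1450, 0.2493, 0.1563, 0.1641], E[r] = 2.0947, γ^t·E[r] = 0.718491, running G = 4.462788
t=4: π = [0.2857, 0.1455, 0.2514, 0.1562, 0.1613], E[r] = 2.0898, γ^t·E[r] = 0.501771, running G = 4.964560
t=5: π = [0.2857, 0.1452, 0.2513, 0.1564, 0.1614], E[r] = 2.0913, γ^t·E[r] = 0.351484, running G = 5.316043
t=6: π = [0.2857, 0.1452, 0.2514, 0.1564, 0.1613], E[r] = 2.0911, γ^t·E[r] = 0.246016, running G = 5.562059
t=7: π = [0.2857, 0.1452, 0.2514, 0.1564, 0.1613], E[r] = 2.0911, γ^t·E[r] = 0.172215, running G = 5.734274
t=8: π = [0.2857, 0.1452, 0.2514, 0.1564, 0.1613], E[r] = 2.0911, γ^t·E[r] = 0.120550, running G = 5.854824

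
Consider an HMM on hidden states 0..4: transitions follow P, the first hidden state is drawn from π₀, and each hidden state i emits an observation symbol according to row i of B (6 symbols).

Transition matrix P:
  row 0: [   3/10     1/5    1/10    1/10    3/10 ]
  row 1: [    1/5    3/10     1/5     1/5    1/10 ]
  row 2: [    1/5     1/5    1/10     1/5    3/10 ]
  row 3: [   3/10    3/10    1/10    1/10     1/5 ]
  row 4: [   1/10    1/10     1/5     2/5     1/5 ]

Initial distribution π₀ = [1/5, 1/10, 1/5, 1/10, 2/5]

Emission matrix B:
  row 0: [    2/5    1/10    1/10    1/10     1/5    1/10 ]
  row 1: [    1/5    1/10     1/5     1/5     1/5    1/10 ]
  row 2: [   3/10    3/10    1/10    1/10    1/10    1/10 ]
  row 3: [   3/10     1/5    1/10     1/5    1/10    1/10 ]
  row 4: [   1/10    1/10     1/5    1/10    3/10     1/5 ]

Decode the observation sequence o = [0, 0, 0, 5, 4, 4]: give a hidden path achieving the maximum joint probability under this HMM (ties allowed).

path = [0, 0, 0, 4, 4, 4]

t=0: δ = [8.000e-02, 2.000e-02, 6.000e-02, 3.000e-02, 4.000e-02]  (obs o_0=0)
t=1: δ = [9.600e-03, 3.200e-03, 2.400e-03, 4.800e-03, 2.400e-03]  ψ = [0, 0, 0, 4, 0]  (obs o_1=0)
t=2: δ = [1.152e-03, 3.840e-04, 2.880e-04, 2.880e-04, 2.880e-04]  ψ = [0, 0, 0, 0, 0]  (obs o_2=0)
t=3: δ = [3.456e-05, 2.304e-05, 1.152e-05, 1.152e-05, 6.912e-05]  ψ = [0, 0, 0, 0, 0]  (obs o_3=5)
t=4: δ = [2.074e-06, 1.382e-06, 1.382e-06, 2.765e-06, 4.147e-06]  ψ = [0, 0, 4, 4, 4]  (obs o_4=4)
t=5: δ = [1.659e-07, 1.659e-07, 8.294e-08, 1.659e-07, 2.488e-07]  ψ = [3, 3, 4, 4, 4]  (obs o_5=4)
backtrack: best end state = 4; path = [0, 0, 0, 4, 4, 4]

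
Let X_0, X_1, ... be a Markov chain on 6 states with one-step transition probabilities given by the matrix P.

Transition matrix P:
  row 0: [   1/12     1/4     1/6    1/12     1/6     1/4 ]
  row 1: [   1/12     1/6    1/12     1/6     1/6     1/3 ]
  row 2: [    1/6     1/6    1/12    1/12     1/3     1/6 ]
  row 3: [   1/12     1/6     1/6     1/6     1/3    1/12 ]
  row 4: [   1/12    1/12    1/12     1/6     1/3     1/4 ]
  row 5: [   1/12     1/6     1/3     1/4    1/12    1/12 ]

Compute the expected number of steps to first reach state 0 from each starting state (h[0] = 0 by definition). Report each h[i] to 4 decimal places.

h = [0.0000, 10.4645, 9.6257, 10.4400, 10.4815, 10.2939]

First-step conditioning: h[0] = 0; for i ≠ 0, h[i] = 1 + Σ_k P[i][k]·h[k].
  h[1] = 1 + 1/6·h[1] + 1/12·h[2] + 1/6·h[3] + 1/6·h[4] + 1/3·h[5]
  h[2] = 1 + 1/6·h[1] + 1/12·h[2] + 1/12·h[3] + 1/3·h[4] + 1/6·h[5]
  h[3] = 1 + 1/6·h[1] + 1/6·h[2] + 1/6·h[3] + 1/3·h[4] + 1/12·h[5]
  h[4] = 1 + 1/12·h[1] + 1/12·h[2] + 1/6·h[3] + 1/3·h[4] + 1/4·h[5]
  h[5] = 1 + 1/6·h[1] + 1/3·h[2] + 1/4·h[3] + 1/12·h[4] + 1/12·h[5]
Solving the 5×5 linear system over states ≠ 0 gives exactly h = [0, 272484/26039, 250644/26039, 271848/26039, 272928/26039, 268044/26039] (h[0] = 0 is the target).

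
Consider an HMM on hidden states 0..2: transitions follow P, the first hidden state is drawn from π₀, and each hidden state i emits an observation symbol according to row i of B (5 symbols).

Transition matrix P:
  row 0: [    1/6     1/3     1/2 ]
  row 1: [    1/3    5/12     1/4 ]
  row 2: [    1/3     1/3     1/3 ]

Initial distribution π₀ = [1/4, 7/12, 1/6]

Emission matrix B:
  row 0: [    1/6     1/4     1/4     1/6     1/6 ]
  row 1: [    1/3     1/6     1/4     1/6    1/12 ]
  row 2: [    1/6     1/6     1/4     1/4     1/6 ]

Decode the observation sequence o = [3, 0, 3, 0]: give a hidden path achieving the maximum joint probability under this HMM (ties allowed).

path = [1, 1, 1, 1]

t=0: δ = [4.167e-02, 9.722e-02, 4.167e-02]  (obs o_0=3)
t=1: δ = [5.401e-03, 1.350e-02, 4.051e-03]  ψ = [1, 1, 1]  (obs o_1=0)
t=2: δ = [7.502e-04, 9.377e-04, 8.439e-04]  ψ = [1, 1, 1]  (obs o_2=3)
t=3: δ = [5.210e-05, 1.302e-04, 6.251e-05]  ψ = [1, 1, 0]  (obs o_3=0)
backtrack: best end state = 1; path = [1, 1, 1, 1]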